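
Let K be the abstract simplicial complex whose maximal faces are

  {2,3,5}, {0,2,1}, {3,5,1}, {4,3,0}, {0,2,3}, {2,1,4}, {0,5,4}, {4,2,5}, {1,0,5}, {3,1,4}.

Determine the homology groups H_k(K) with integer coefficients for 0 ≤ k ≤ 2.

H_0 = Z,  H_1 = Z/2Z,  H_2 = 0.

Fix the vertex order 0 < 1 < 2 < 3 < 4 < 5 and write every simplex with vertices in increasing order. Then dim K = 2 and the simplices of K are:

  0-simplices (6): [0], [1], [2], [3], [4], [5]
  1-simplices (15): [0,1], [0,2], [0,3], [0,4], [0,5], [1,2], [1,3], [1,4], [1,5], [2,3], [2,4], [2,5], [3,4], [3,5], [4,5]
  2-simplices (10): [0,1,2], [0,1,5], [0,2,3], [0,3,4], [0,4,5], [1,2,4], [1,3,4], [1,3,5], [2,3,5], [2,4,5]

so the chain groups are C_0 ≅ Z^6, C_1 ≅ Z^15, C_2 ≅ Z^10.

Boundary ∂_1: C_1 → C_0 maps an edge to its endpoints' difference, ∂[p,q] = q − p.
This gives a 6×15 integer matrix of rank 5; reducing to Smith normal form yields diagonal entries (1,1,1,1,1).

∂_2: C_2 → C_1 maps a triangle to the signed sum of its edges. For instance
  ∂[0,4,5] = [4,5] − [0,5] + [0,4],
  ∂[2,4,5] = [4,5] − [2,5] + [2,4].
As a 15×10 matrix over Z this has rank 10, with invariant factors (1,1,1,1,1,1,1,1,1,2).

From H_k ≅ ker(∂_k) / im(∂_{k+1}) we obtain:

  H_0: rank C_0 − rank ∂_1 = 6 − 5 = 1, and the invariant factors of ∂_1 are all 1, so H_0 = Z.
  H_1: rank ker ∂_1 − rank ∂_2 = (15 − 5) − 10 = 0, and ∂_2 has invariant factor 2 > 1, so H_1 = Z/2Z.
  H_2: rank ker ∂_2 − rank ∂_3 = (10 − 10) − 0 = 0, and there is no ∂_3, so H_2 = 0.

(K is a triangulation of the real projective plane RP^2.)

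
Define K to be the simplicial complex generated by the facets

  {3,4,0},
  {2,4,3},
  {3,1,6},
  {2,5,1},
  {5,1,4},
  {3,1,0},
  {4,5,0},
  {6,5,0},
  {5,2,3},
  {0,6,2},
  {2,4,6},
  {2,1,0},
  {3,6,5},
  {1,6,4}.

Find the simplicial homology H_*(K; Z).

H_0 ≅ Z,  H_1 ≅ Z^2,  H_2 ≅ Z.

We work with the vertex ordering 0 < 1 < 2 < 3 < 4 < 5 < 6. The simplices of K, each written with vertices in increasing order, are:

  0-simplices (7): [0], [1], [2], [3], [4], [5], [6]
  1-simplices (21): [0,1], [0,2], [0,3], [0,4], [0,5], [0,6], [1,2], [1,3], [1,4], [1,5], [1,6], [2,3], [2,4], [2,5], [2,6], [3,4], [3,5], [3,6], [4,5], [4,6], [5,6]
  2-simplices (14): [0,1,2], [0,1,3], [0,2,6], [0,3,4], [0,4,5], [0,5,6], [1,2,5], [1,3,6], [1,4,5], [1,4,6], [2,3,4], [2,3,5], [2,4,6], [3,5,6]

giving chain groups C_0 ≅ Z^7, C_1 ≅ Z^21, C_2 ≅ Z^14.

Boundary ∂_1: C_1 → C_0 is given by ∂[p,q] = [q] − [p]. For instance
  ∂[1,2] = [2] − [1].
This gives a 7×21 integer matrix of rank 6; reducing to Smith normal form yields diagonal entries (1,1,1,1,1,1).

The boundary map ∂_2: C_2 → C_1 sends each 2-simplex [p,q,r] to [q,r] − [p,r] + [p,q]. For instance
  ∂[1,4,6] = [4,6] − [1,6] + [1,4],
  ∂[1,2,5] = [2,5] − [1,5] + [1,2].
As a 21×14 matrix over Z this has rank 13, with invariant factors (1,1,1,1,1,1,1,1,1,1,1,1,1).

From H_k ≅ ker(∂_k) / im(∂_{k+1}) we obtain:

  H_0: rank C_0 − rank ∂_1 = 7 − 6 = 1, and the invariant factors of ∂_1 are all 1, so H_0 ≅ Z.
  H_1: rank ker ∂_1 − rank ∂_2 = (21 − 6) − 13 = 2, and the invariant factors of ∂_2 are all 1, so H_1 ≅ Z^2.
  H_2: rank ker ∂_2 − rank ∂_3 = (14 − 13) − 0 = 1, and there is no ∂_3, so H_2 ≅ Z.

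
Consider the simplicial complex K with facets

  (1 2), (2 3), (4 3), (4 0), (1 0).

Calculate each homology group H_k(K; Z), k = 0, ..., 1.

H_0 ≅ Z,  H_1 ≅ Z.

Take the total order 0 < 1 < 2 < 3 < 4 on the vertex set. Then K (dimension 1) consists of the simplices:

  0-simplices (5): [0], [1], [2], [3], [4]
  1-simplices (5): [0,1], [0,4], [1,2], [2,3], [3,4]

giving chain groups C_0 ≅ Z^5, C_1 ≅ Z^5.

∂_1: C_1 → C_0 is given by ∂[p,q] = [q] − [p]. For instance
  ∂[3,4] = [4] − [3].
The resulting 5×5 matrix has rank 4, and its Smith normal form has invariant factors (1,1,1,1).

Now H_k = ker ∂_k / im ∂_{k+1}, so:

  H_0: rank C_0 − rank ∂_1 = 5 − 4 = 1, and the invariant factors of ∂_1 are all 1, so H_0 ≅ Z.
  H_1: rank ker ∂_1 − rank ∂_2 = (5 − 4) − 0 = 1, and there is no ∂_2, so H_1 ≅ Z.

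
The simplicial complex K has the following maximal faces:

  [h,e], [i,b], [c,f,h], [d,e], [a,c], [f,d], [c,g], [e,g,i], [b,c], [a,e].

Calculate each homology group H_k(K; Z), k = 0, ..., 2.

H_0 = Z,  H_1 = Z^4,  H_2 = 0.

Fix the vertex order a < b < c < d < e < f < g < h < i and write every simplex with vertices in increasing order. Then dim K = 2 and the simplices of K are:

  0-simplices (9): a, b, c, d, e, f, g, h, i
  1-simplices (14): ac, ae, bc, bi, cf, cg, ch, de, df, eg, eh, ei, fh, gi
  2-simplices (2): cfh, egi

so the chain groups are C_0 ≅ Z^9, C_1 ≅ Z^14, C_2 ≅ Z^2.

Boundary ∂_1: C_1 → C_0 maps an edge to its endpoints' difference, ∂[p,q] = q − p.
The 9×14 boundary matrix has rank 8 and Smith normal form diag(1,1,1,1,1,1,1,1).

Boundary ∂_2: C_2 → C_1 acts by ∂[p,q,r] = [q,r] − [p,r] + [p,q]. For instance
  ∂egi = gi − ei + eg,
  ∂cfh = fh − ch + cf.
This gives a 14×2 integer matrix of rank 2; reducing to Smith normal form yields diagonal entries (1,1).

Reading off H_k = ker ∂_k / im ∂_{k+1}:

  H_0: rank C_0 − rank ∂_1 = 9 − 8 = 1, and the invariant factors of ∂_1 are all 1, so H_0 = Z.
  H_1: rank ker ∂_1 − rank ∂_2 = (14 − 8) − 2 = 4, and the invariant factors of ∂_2 are all 1, so H_1 = Z^4.
  H_2: rank ker ∂_2 − rank ∂_3 = (2 − 2) − 0 = 0, and there is no ∂_3, so H_2 = 0.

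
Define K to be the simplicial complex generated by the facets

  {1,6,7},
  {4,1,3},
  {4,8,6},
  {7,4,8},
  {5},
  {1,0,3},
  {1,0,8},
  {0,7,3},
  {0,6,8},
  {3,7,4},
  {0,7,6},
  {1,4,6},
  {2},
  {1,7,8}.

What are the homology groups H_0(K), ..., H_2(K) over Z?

We work with the vertex ordering 0 < 1 < 2 < 3 < 4 < 5 < 6 < 7 < 8. The simplices of K, each written with vertices in increasing order, are:

  0-simplices (9): [0], [1], [2], [3], [4], [5], [6], [7], [8]
  1-simplices (18): [0,1], [0,3], [0,6], [0,7], [0,8], [1,3], [1,4], [1,6], [1,7], [1,8], [3,4], [3,7], [4,6], [4,7], [4,8], [6,7], [6,8], [7,8]
  2-simplices (12): [0,1,3], [0,1,8], [0,3,7], [0,6,7], [0,6,8], [1,3,4], [1,4,6], [1,6,7], [1,7,8], [3,4,7], [4,6,8], [4,7,8]

Hence C_0 ≅ Z^9, C_1 ≅ Z^18, C_2 ≅ Z^12.

Boundary ∂_1: C_1 → C_0 is given by ∂[p,q] = [q] − [p]. For instance
  ∂[1,8] = [8] − [1].
The 9×18 boundary matrix has rank 6 and Smith normal form diag(1,1,1,1,1,1).

∂_2: C_2 → C_1 sends each 2-simplex [p,q,r] to [q,r] − [p,r] + [p,q]. For instance
  ∂[4,7,8] = [7,8] − [4,8] + [4,7],
  ∂[0,6,8] = [6,8] − [0,8] + [0,6].
The 18×12 boundary matrix has rank 12 and Smith normal form diag(1,1,1,1,1,1,1,1,1,1,1,2).

Computing H_k = (kernel of ∂_k) / (image of ∂_{k+1}):

  H_0: rank C_0 − rank ∂_1 = 9 − 6 = 3, and the invariant factors of ∂_1 are all 1, so H_0 ≅ Z^3.
  H_1: rank ker ∂_1 − rank ∂_2 = (18 − 6) − 12 = 0, and ∂_2 has invariant factor 2 > 1, so H_1 ≅ Z/2.
  H_2: rank ker ∂_2 − rank ∂_3 = (12 − 12) − 0 = 0, and there is no ∂_3, so H_2 ≅ 0.

H_0 = Z^3,  H_1 = Z/2,  H_2 = 0.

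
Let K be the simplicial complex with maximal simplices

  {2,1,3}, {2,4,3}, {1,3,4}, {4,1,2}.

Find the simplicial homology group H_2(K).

H_2 ≅ Z.

Take the total order 1 < 2 < 3 < 4 on the vertex set. Then K (dimension 2) consists of the simplices:

  0-simplices (4): [1], [2], [3], [4]
  1-simplices (6): [1,2], [1,3], [1,4], [2,3], [2,4], [3,4]
  2-simplices (4): [1,2,3], [1,2,4], [1,3,4], [2,3,4]

giving chain groups C_0 ≅ Z^4, C_1 ≅ Z^6, C_2 ≅ Z^4.

∂_1: C_1 → C_0 sends each edge [p,q] (with p < q) to q − p. For instance
  ∂[2,3] = [3] − [2].
The resulting 4×6 matrix has rank 3, and its Smith normal form has invariant factors (1,1,1).

Boundary ∂_2: C_2 → C_1 sends each 2-simplex [p,q,r] to [q,r] − [p,r] + [p,q]. For instance
  ∂[1,2,3] = [2,3] − [1,3] + [1,2],
  ∂[2,3,4] = [3,4] − [2,4] + [2,3].
The resulting 6×4 matrix has rank 3, and its Smith normal form has invariant factors (1,1,1).

From H_k ≅ ker(∂_k) / im(∂_{k+1}) we obtain:

  H_2: rank ker ∂_2 − rank ∂_3 = (4 − 3) − 0 = 1, and there is no ∂_3, so H_2 = Z.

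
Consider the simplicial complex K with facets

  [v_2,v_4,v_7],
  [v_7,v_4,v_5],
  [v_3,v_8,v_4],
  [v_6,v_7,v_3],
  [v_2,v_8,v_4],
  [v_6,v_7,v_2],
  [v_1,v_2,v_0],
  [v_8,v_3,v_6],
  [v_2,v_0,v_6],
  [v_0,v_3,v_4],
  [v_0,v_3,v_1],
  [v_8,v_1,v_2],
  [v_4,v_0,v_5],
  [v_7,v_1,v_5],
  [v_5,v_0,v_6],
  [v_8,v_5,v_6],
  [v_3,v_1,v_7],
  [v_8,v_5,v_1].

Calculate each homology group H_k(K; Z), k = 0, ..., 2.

H_0 = Z,  H_1 = Z^2,  H_2 = Z.

Fix the vertex order v_0 < v_1 < v_2 < v_3 < v_4 < v_5 < v_6 < v_7 < v_8 and write every simplex with vertices in increasing order. Then dim K = 2 and the simplices of K are:

  0-simplices (9): [v_0], [v_1], [v_2], [v_3], [v_4], [v_5], [v_6], [v_7], [v_8]
  1-simplices (27): (27 of them)
  2-simplices (18): (18 of them)

giving chain groups C_0 ≅ Z^9, C_1 ≅ Z^27, C_2 ≅ Z^18.

Boundary ∂_1: C_1 → C_0 maps an edge to its endpoints' difference, ∂[p,q] = q − p.
As a 9×27 matrix over Z this has rank 8, with invariant factors (1,1,1,1,1,1,1,1).

Boundary ∂_2: C_2 → C_1 sends each 2-simplex [p,q,r] to [q,r] − [p,r] + [p,q]. For instance
  ∂[v_1,v_2,v_8] = [v_2,v_8] − [v_1,v_8] + [v_1,v_2],
  ∂[v_0,v_1,v_2] = [v_1,v_2] − [v_0,v_2] + [v_0,v_1].
The 27×18 boundary matrix has rank 17 and Smith normal form diag(1,1,1,1,1,1,1,1,1,1,1,1,1,1,1,1,1).

Computing H_k = (kernel of ∂_k) / (image of ∂_{k+1}):

  H_0: rank C_0 − rank ∂_1 = 9 − 8 = 1, and the invariant factors of ∂_1 are all 1, so H_0 = Z.
  H_1: rank ker ∂_1 − rank ∂_2 = (27 − 8) − 17 = 2, and the invariant factors of ∂_2 are all 1, so H_1 = Z^2.
  H_2: rank ker ∂_2 − rank ∂_3 = (18 − 17) − 0 = 1, and there is no ∂_3, so H_2 = Z.

(K is a triangulation of the torus T^2.)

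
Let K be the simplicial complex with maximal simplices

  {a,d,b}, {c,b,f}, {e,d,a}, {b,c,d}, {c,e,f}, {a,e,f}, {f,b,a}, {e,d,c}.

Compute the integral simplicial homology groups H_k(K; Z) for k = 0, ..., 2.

Order the vertices as a < b < c < d < e < f. Listing each simplex with vertices in this order, K has dimension 2 with simplices:

  0-simplices (6): a, b, c, d, e, f
  1-simplices (12): ab, ad, ae, af, bc, bd, bf, cd, ce, cf, de, ef
  2-simplices (8): abd, abf, ade, aef, bcd, bcf, cde, cef

Hence C_0 ≅ Z^6, C_1 ≅ Z^12, C_2 ≅ Z^8.

∂_1: C_1 → C_0 maps an edge to its endpoints' difference, ∂[p,q] = q − p.
The resulting 6×12 matrix has rank 5, and its Smith normal form has invariant factors (1,1,1,1,1).

∂_2: C_2 → C_1 maps a triangle to the signed sum of its edges. For instance
  ∂bcf = cf − bf + bc,
  ∂bcd = cd − bd + bc.
This gives a 12×8 integer matrix of rank 7; reducing to Smith normal form yields diagonal entries (1,1,1,1,1,1,1).

Computing H_k = (kernel of ∂_k) / (image of ∂_{k+1}):

  H_0: rank C_0 − rank ∂_1 = 6 − 5 = 1, and the invariant factors of ∂_1 are all 1, so H_0 = Z.
  H_1: rank ker ∂_1 − rank ∂_2 = (12 − 5) − 7 = 0, and the invariant factors of ∂_2 are all 1, so H_1 = 0.
  H_2: rank ker ∂_2 − rank ∂_3 = (8 − 7) − 0 = 1, and there is no ∂_3, so H_2 = Z.

As a check, the Euler characteristic is 6 − 12 + 8 = 2, which agrees with 1 − 0 + 1 = 2.
(K is a triangulation of the 2-sphere S^2.)

H_0 ≅ Z,  H_1 = 0,  H_2 ≅ Z.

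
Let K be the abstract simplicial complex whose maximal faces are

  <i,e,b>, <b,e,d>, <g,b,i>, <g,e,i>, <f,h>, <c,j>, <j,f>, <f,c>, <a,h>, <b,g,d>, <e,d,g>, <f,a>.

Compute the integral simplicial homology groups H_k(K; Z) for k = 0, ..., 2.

Order the vertices as a < b < c < d < e < f < g < h < i < j. Listing each simplex with vertices in this order, K has dimension 2 with simplices:

  0-simplices (10): a, b, c, d, e, f, g, h, i, j
  1-simplices (15): af, ah, bd, be, bg, bi, cf, cj, de, dg, eg, ei, fh, fj, gi
  2-simplices (6): bde, bdg, bei, bgi, deg, egi

Hence C_0 ≅ Z^10, C_1 ≅ Z^15, C_2 ≅ Z^6.

Boundary ∂_1: C_1 → C_0 sends each edge [p,q] (with p < q) to q − p. For instance
  ∂fj = j − f.
The 10×15 boundary matrix has rank 8 and Smith normal form diag(1,1,1,1,1,1,1,1).

∂_2: C_2 → C_1 sends each 2-simplex [p,q,r] to [q,r] − [p,r] + [p,q]. For instance
  ∂egi = gi − ei + eg,
  ∂bgi = gi − bi + bg.
The resulting 15×6 matrix has rank 5, and its Smith normal form has invariant factors (1,1,1,1,1).

Computing H_k = (kernel of ∂_k) / (image of ∂_{k+1}):

  H_0: rank C_0 − rank ∂_1 = 10 − 8 = 2, and the invariant factors of ∂_1 are all 1, so H_0 ≅ Z^2.
  H_1: rank ker ∂_1 − rank ∂_2 = (15 − 8) − 5 = 2, and the invariant factors of ∂_2 are all 1, so H_1 ≅ Z^2.
  H_2: rank ker ∂_2 − rank ∂_3 = (6 − 5) − 0 = 1, and there is no ∂_3, so H_2 ≅ Z.

H_0 = Z^2,  H_1 = Z^2,  H_2 = Z.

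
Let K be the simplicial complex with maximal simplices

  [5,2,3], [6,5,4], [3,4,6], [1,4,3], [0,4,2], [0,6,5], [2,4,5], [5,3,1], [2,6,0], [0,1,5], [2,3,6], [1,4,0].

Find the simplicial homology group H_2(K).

H_2 = 0.

We work with the vertex ordering 0 < 1 < 2 < 3 < 4 < 5 < 6. The simplices of K, each written with vertices in increasing order, are:

  0-simplices (7): [0], [1], [2], [3], [4], [5], [6]
  1-simplices (18): [0,1], [0,2], [0,4], [0,5], [0,6], [1,3], [1,4], [1,5], [2,3], [2,4], [2,5], [2,6], [3,4], [3,5], [3,6], [4,5], [4,6], [5,6]
  2-simplices (12): [0,1,4], [0,1,5], [0,2,4], [0,2,6], [0,5,6], [1,3,4], [1,3,5], [2,3,5], [2,3,6], [2,4,5], [3,4,6], [4,5,6]

Hence C_0 ≅ Z^7, C_1 ≅ Z^18, C_2 ≅ Z^12.

Boundary ∂_1: C_1 → C_0 sends each edge [p,q] (with p < q) to q − p. For instance
  ∂[2,4] = [4] − [2].
The resulting 7×18 matrix has rank 6, and its Smith normal form has invariant factors (1,1,1,1,1,1).

∂_2: C_2 → C_1 maps a triangle to the signed sum of its edges. For instance
  ∂[0,2,6] = [2,6] − [0,6] + [0,2],
  ∂[2,3,5] = [3,5] − [2,5] + [2,3].
The 18×12 boundary matrix has rank 12 and Smith normal form diag(1,1,1,1,1,1,1,1,1,1,1,2).

Now H_k = ker ∂_k / im ∂_{k+1}, so:

  H_2: rank ker ∂_2 − rank ∂_3 = (12 − 12) − 0 = 0, and there is no ∂_3, so H_2 = 0.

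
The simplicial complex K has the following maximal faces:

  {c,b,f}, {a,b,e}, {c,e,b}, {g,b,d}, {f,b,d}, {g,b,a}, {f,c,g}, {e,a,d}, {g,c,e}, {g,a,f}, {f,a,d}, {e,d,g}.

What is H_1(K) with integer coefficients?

Fix the vertex order a < b < c < d < e < f < g and write every simplex with vertices in increasing order. Then dim K = 2 and the simplices of K are:

  0-simplices (7): a, b, c, d, e, f, g
  1-simplices (18): ab, ad, ae, af, ag, bc, bd, be, bf, bg, ce, cf, cg, de, df, dg, eg, fg
  2-simplices (12): abe, abg, ade, adf, afg, bce, bcf, bdf, bdg, ceg, cfg, deg

Hence C_0 ≅ Z^7, C_1 ≅ Z^18, C_2 ≅ Z^12.

∂_1: C_1 → C_0 is given by ∂[p,q] = [q] − [p]. For instance
  ∂bf = f − b.
The resulting 7×18 matrix has rank 6, and its Smith normal form has invariant factors (1,1,1,1,1,1).

The boundary map ∂_2: C_2 → C_1 maps a triangle to the signed sum of its edges. For instance
  ∂bce = ce − be + bc,
  ∂bdg = dg − bg + bd.
The 18×12 boundary matrix has rank 12 and Smith normal form diag(1,1,1,1,1,1,1,1,1,1,1,2).

Reading off H_k = ker ∂_k / im ∂_{k+1}:

  H_1: rank ker ∂_1 − rank ∂_2 = (18 − 6) − 12 = 0, and ∂_2 has invariant factor 2 > 1, so H_1 = Z/2Z.

(K is a triangulation of the real projective plane RP^2.)

H_1 = Z/2Z.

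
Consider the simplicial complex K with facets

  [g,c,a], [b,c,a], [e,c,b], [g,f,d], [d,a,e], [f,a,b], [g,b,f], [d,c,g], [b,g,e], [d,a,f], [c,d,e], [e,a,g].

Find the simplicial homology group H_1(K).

H_1 ≅ Z/2Z.

Order the vertices as a < b < c < d < e < f < g. Listing each simplex with vertices in this order, K has dimension 2 with simplices:

  0-simplices (7): a, b, c, d, e, f, g
  1-simplices (18): ab, ac, ad, ae, af, ag, bc, be, bf, bg, cd, ce, cg, de, df, dg, eg, fg
  2-simplices (12): abc, abf, acg, ade, adf, aeg, bce, beg, bfg, cde, cdg, dfg

giving chain groups C_0 ≅ Z^7, C_1 ≅ Z^18, C_2 ≅ Z^12.

∂_1: C_1 → C_0 is given by ∂[p,q] = [q] − [p]. For instance
  ∂af = f − a.
The resulting 7×18 matrix has rank 6, and its Smith normal form has invariant factors (1,1,1,1,1,1).

Boundary ∂_2: C_2 → C_1 sends each 2-simplex [p,q,r] to [q,r] − [p,r] + [p,q]. For instance
  ∂ade = de − ae + ad,
  ∂bfg = fg − bg + bf.
This gives a 18×12 integer matrix of rank 12; reducing to Smith normal form yields diagonal entries (1,1,1,1,1,1,1,1,1,1,1,2).

Reading off H_k = ker ∂_k / im ∂_{k+1}:

  H_1: rank ker ∂_1 − rank ∂_2 = (18 − 6) − 12 = 0, and ∂_2 has invariant factor 2 > 1, so H_1 = Z/2Z.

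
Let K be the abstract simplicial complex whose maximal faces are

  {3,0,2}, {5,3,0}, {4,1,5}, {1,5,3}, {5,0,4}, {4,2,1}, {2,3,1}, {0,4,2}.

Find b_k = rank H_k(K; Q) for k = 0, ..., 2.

Take the total order 0 < 1 < 2 < 3 < 4 < 5 on the vertex set. Then K (dimension 2) consists of the simplices:

  0-simplices (6): [0], [1], [2], [3], [4], [5]
  1-simplices (12): [0,2], [0,3], [0,4], [0,5], [1,2], [1,3], [1,4], [1,5], [2,3], [2,4], [3,5], [4,5]
  2-simplices (8): [0,2,3], [0,2,4], [0,3,5], [0,4,5], [1,2,3], [1,2,4], [1,3,5], [1,4,5]

so the chain groups are C_0 ≅ Z^6, C_1 ≅ Z^12, C_2 ≅ Z^8.

Boundary ∂_1: C_1 → C_0 maps an edge to its endpoints' difference, ∂[p,q] = q − p. For instance
  ∂[0,5] = [5] − [0].
As a 6×12 matrix over Z this has rank 5, with invariant factors (1,1,1,1,1).

∂_2: C_2 → C_1 acts by ∂[p,q,r] = [q,r] − [p,r] + [p,q]. For instance
  ∂[1,4,5] = [4,5] − [1,5] + [1,4],
  ∂[1,2,3] = [2,3] − [1,3] + [1,2].
This gives a 12×8 integer matrix of rank 7; reducing to Smith normal form yields diagonal entries (1,1,1,1,1,1,1).

Now H_k = ker ∂_k / im ∂_{k+1}, so:

  H_0: rank C_0 − rank ∂_1 = 6 − 5 = 1, and the invariant factors of ∂_1 are all 1, so H_0 = Z.
  H_1: rank ker ∂_1 − rank ∂_2 = (12 − 5) − 7 = 0, and the invariant factors of ∂_2 are all 1, so H_1 = 0.
  H_2: rank ker ∂_2 − rank ∂_3 = (8 − 7) − 0 = 1, and there is no ∂_3, so H_2 = Z.

Hence the Betti numbers are b_0 = 1, b_1 = 0, b_2 = 1.

b_0 = 1, b_1 = 0, b_2 = 1.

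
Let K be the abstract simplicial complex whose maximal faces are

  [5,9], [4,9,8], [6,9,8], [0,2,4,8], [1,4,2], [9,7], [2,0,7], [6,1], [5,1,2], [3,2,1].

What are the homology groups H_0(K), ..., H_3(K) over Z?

We work with the vertex ordering 0 < 1 < 2 < 3 < 4 < 5 < 6 < 7 < 8 < 9. The simplices of K, each written with vertices in increasing order, are:

  0-simplices (10): [0], [1], [2], [3], [4], [5], [6], [7], [8], [9]
  1-simplices (21): [0,2], [0,4], [0,7], [0,8], [1,2], [1,3], [1,4], [1,5], [1,6], [2,3], [2,4], [2,5], [2,7], [2,8], [4,8], [4,9], [5,9], [6,8], [6,9], [7,9], [8,9]
  2-simplices (10): [0,2,4], [0,2,7], [0,2,8], [0,4,8], [1,2,3], [1,2,4], [1,2,5], [2,4,8], [4,8,9], [6,8,9]
  3-simplices (1): [0,2,4,8]

Hence C_0 ≅ Z^10, C_1 ≅ Z^21, C_2 ≅ Z^10, C_3 ≅ Z^1.

Boundary ∂_1: C_1 → C_0 is given by ∂[p,q] = [q] − [p]. For instance
  ∂[6,9] = [9] − [6].
The 10×21 boundary matrix has rank 9 and Smith normal form diag(1,1,1,1,1,1,1,1,1).

Boundary ∂_2: C_2 → C_1 maps a triangle to the signed sum of its edges. For instance
  ∂[0,2,4] = [2,4] − [0,4] + [0,2],
  ∂[2,4,8] = [4,8] − [2,8] + [2,4].
This gives a 21×10 integer matrix of rank 9; reducing to Smith normal form yields diagonal entries (1,1,1,1,1,1,1,1,1).

Boundary ∂_3: C_3 → C_2 sends each 3-simplex σ to the alternating sum Σ_i (−1)^i (σ with its i-th vertex removed). For instance
  ∂[0,2,4,8] = [2,4,8] − [0,4,8] + [0,2,8] − [0,2,4].
As a 10×1 matrix over Z this has rank 1, with invariant factors (1).

Now H_k = ker ∂_k / im ∂_{k+1}, so:

  H_0: rank C_0 − rank ∂_1 = 10 − 9 = 1, and the invariant factors of ∂_1 are all 1, so H_0 ≅ Z.
  H_1: rank ker ∂_1 − rank ∂_2 = (21 − 9) − 9 = 3, and the invariant factors of ∂_2 are all 1, so H_1 ≅ Z^3.
  H_2: rank ker ∂_2 − rank ∂_3 = (10 − 9) − 1 = 0, and the invariant factors of ∂_3 are all 1, so H_2 ≅ 0.
  H_3: rank ker ∂_3 − rank ∂_4 = (1 − 1) − 0 = 0, and there is no ∂_4, so H_3 ≅ 0.

H_0 ≅ Z,  H_1 ≅ Z^3,  H_2 = 0,  H_3 = 0.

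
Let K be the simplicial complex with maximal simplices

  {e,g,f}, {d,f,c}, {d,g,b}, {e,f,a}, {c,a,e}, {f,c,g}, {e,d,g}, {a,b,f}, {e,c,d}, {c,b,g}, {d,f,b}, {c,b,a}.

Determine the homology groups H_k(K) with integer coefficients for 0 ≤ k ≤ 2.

Take the total order a < b < c < d < e < f < g on the vertex set. Then K (dimension 2) consists of the simplices:

  0-simplices (7): a, b, c, d, e, f, g
  1-simplices (18): ab, ac, ae, af, bc, bd, bf, bg, cd, ce, cf, cg, de, df, dg, ef, eg, fg
  2-simplices (12): abc, abf, ace, aef, bcg, bdf, bdg, cde, cdf, cfg, deg, efg

Hence C_0 ≅ Z^7, C_1 ≅ Z^18, C_2 ≅ Z^12.

∂_1: C_1 → C_0 maps an edge to its endpoints' difference, ∂[p,q] = q − p.
The resulting 7×18 matrix has rank 6, and its Smith normal form has invariant factors (1,1,1,1,1,1).

Boundary ∂_2: C_2 → C_1 maps a triangle to the signed sum of its edges. For instance
  ∂cdf = df − cf + cd,
  ∂ace = ce − ae + ac.
As a 18×12 matrix over Z this has rank 12, with invariant factors (1,1,1,1,1,1,1,1,1,1,1,2).

Computing H_k = (kernel of ∂_k) / (image of ∂_{k+1}):

  H_0: rank C_0 − rank ∂_1 = 7 − 6 = 1, and the invariant factors of ∂_1 are all 1, so H_0 = Z.
  H_1: rank ker ∂_1 − rank ∂_2 = (18 − 6) − 12 = 0, and ∂_2 has invariant factor 2 > 1, so H_1 = Z/2.
  H_2: rank ker ∂_2 − rank ∂_3 = (12 − 12) − 0 = 0, and there is no ∂_3, so H_2 = 0.

As a check, the Euler characteristic is 7 − 18 + 12 = 1, which agrees with 1 − 0 + 0 = 1.
(K is a triangulation of the real projective plane RP^2.)

H_0 ≅ Z,  H_1 ≅ Z/2,  H_2 = 0.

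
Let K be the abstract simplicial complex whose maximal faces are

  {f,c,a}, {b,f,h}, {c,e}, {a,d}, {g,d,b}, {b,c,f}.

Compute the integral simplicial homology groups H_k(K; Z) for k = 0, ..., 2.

Order the vertices as a < b < c < d < e < f < g < h. Listing each simplex with vertices in this order, K has dimension 2 with simplices:

  0-simplices (8): a, b, c, d, e, f, g, h
  1-simplices (12): ac, ad, af, bc, bd, bf, bg, bh, ce, cf, dg, fh
  2-simplices (4): acf, bcf, bdg, bfh

so the chain groups are C_0 ≅ Z^8, C_1 ≅ Z^12, C_2 ≅ Z^4.

The boundary map ∂_1: C_1 → C_0 sends each edge [p,q] (with p < q) to q − p. For instance
  ∂bc = c − b.
The resulting 8×12 matrix has rank 7, and its Smith normal form has invariant factors (1,1,1,1,1,1,1).

Boundary ∂_2: C_2 → C_1 maps a triangle to the signed sum of its edges. For instance
  ∂bcf = cf − bf + bc,
  ∂bdg = dg − bg + bd.
This gives a 12×4 integer matrix of rank 4; reducing to Smith normal form yields diagonal entries (1,1,1,1).

Reading off H_k = ker ∂_k / im ∂_{k+1}:

  H_0: rank C_0 − rank ∂_1 = 8 − 7 = 1, and the invariant factors of ∂_1 are all 1, so H_0 = Z.
  H_1: rank ker ∂_1 − rank ∂_2 = (12 − 7) − 4 = 1, and the invariant factors of ∂_2 are all 1, so H_1 = Z.
  H_2: rank ker ∂_2 − rank ∂_3 = (4 − 4) − 0 = 0, and there is no ∂_3, so H_2 = 0.

As a check, the Euler characteristic is 8 − 12 + 4 = 0, which agrees with 1 − 1 + 0 = 0.

H_0 = Z,  H_1 = Z,  H_2 = 0.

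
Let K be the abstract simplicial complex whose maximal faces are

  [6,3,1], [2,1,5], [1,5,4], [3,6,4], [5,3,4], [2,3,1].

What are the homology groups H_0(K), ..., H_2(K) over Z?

H_0 ≅ Z,  H_1 ≅ Z,  H_2 = 0.

Order the vertices as 1 < 2 < 3 < 4 < 5 < 6. Listing each simplex with vertices in this order, K has dimension 2 with simplices:

  0-simplices (6): [1], [2], [3], [4], [5], [6]
  1-simplices (12): [1,2], [1,3], [1,4], [1,5], [1,6], [2,3], [2,5], [3,4], [3,5], [3,6], [4,5], [4,6]
  2-simplices (6): [1,2,3], [1,2,5], [1,3,6], [1,4,5], [3,4,5], [3,4,6]

giving chain groups C_0 ≅ Z^6, C_1 ≅ Z^12, C_2 ≅ Z^6.

Boundary ∂_1: C_1 → C_0 is given by ∂[p,q] = [q] − [p]. For instance
  ∂[4,6] = [6] − [4].
This gives a 6×12 integer matrix of rank 5; reducing to Smith normal form yields diagonal entries (1,1,1,1,1).

Boundary ∂_2: C_2 → C_1 maps a triangle to the signed sum of its edges. For instance
  ∂[1,3,6] = [3,6] − [1,6] + [1,3],
  ∂[1,2,5] = [2,5] − [1,5] + [1,2].
The resulting 12×6 matrix has rank 6, and its Smith normal form has invariant factors (1,1,1,1,1,1).

Computing H_k = (kernel of ∂_k) / (image of ∂_{k+1}):

  H_0: rank C_0 − rank ∂_1 = 6 − 5 = 1, and the invariant factors of ∂_1 are all 1, so H_0 ≅ Z.
  H_1: rank ker ∂_1 − rank ∂_2 = (12 − 5) − 6 = 1, and the invariant factors of ∂_2 are all 1, so H_1 ≅ Z.
  H_2: rank ker ∂_2 − rank ∂_3 = (6 − 6) − 0 = 0, and there is no ∂_3, so H_2 ≅ 0.

As a check, the Euler characteristic is 6 − 12 + 6 = 0, which agrees with 1 − 1 + 0 = 0.
(K is a triangulation of the cylinder S^1 x I.)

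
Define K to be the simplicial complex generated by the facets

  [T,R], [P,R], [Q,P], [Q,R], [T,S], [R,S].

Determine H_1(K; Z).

K has 5 vertices, 6 edges.
rank ∂_1 = 4, rank ∂_2 = 0 ⇒ b_1 = 6 − 4 − 0 = 2. So H_1 ≅ Z^2.

H_1 ≅ Z^2.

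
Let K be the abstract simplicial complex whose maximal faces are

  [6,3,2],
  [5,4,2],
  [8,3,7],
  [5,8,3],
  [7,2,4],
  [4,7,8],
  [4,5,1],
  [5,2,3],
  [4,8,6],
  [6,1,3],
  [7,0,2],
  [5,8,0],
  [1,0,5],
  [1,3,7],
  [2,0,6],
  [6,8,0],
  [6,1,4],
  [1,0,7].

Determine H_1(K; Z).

H_1 = Z^2.

K has 9 vertices, 27 edges, 18 triangles.
rank ∂_1 = 8, rank ∂_2 = 17 ⇒ b_1 = 27 − 8 − 17 = 2; all invariant factors of ∂_2 are 1 so no torsion. So H_1 ≅ Z^2.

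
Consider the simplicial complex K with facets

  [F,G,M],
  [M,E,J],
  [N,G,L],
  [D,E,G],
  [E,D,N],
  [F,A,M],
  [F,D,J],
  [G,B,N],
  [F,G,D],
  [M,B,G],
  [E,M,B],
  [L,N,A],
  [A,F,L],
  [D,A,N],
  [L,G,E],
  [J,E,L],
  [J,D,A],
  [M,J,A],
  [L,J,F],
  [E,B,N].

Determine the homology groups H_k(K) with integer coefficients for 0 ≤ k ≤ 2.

H_0 = Z,  H_1 = Z ⊕ Z/2,  H_2 = 0.

Order the vertices as A < B < D < E < F < G < J < L < M < N. Listing each simplex with vertices in this order, K has dimension 2 with simplices:

  0-simplices (10): A, B, D, E, F, G, J, L, M, N
  1-simplices (30): AD, AF, AJ, AL, AM, AN, BE, BG, BM, BN, DE, DF, DG, DJ, DN, EG, EJ, EL, EM, EN, FG, FJ, FL, FM, GL, GM, GN, JL, JM, LN
  2-simplices (20): ADJ, ADN, AFL, AFM, AJM, ALN, BEM, BEN, BGM, BGN, DEG, DEN, DFG, DFJ, EGL, EJL, EJM, FGM, FJL, GLN

Hence C_0 ≅ Z^10, C_1 ≅ Z^30, C_2 ≅ Z^20.

Boundary ∂_1: C_1 → C_0 maps an edge to its endpoints' difference, ∂[p,q] = q − p. For instance
  ∂EL = L − E.
As a 10×30 matrix over Z this has rank 9, with invariant factors (1,1,1,1,1,1,1,1,1).

Boundary ∂_2: C_2 → C_1 acts by ∂[p,q,r] = [q,r] − [p,r] + [p,q]. For instance
  ∂BGN = GN − BN + BG,
  ∂DEN = EN − DN + DE.
As a 30×20 matrix over Z this has rank 20, with invariant factors (1,1,1,1,1,1,1,1,1,1,1,1,1,1,1,1,1,1,1,2).

Reading off H_k = ker ∂_k / im ∂_{k+1}:

  H_0: rank C_0 − rank ∂_1 = 10 − 9 = 1, and the invariant factors of ∂_1 are all 1, so H_0 = Z.
  H_1: rank ker ∂_1 − rank ∂_2 = (30 − 9) − 20 = 1, and ∂_2 has invariant factor 2 > 1, so H_1 = Z ⊕ Z/2.
  H_2: rank ker ∂_2 − rank ∂_3 = (20 − 20) − 0 = 0, and there is no ∂_3, so H_2 = 0.

As a check, the Euler characteristic is 10 − 30 + 20 = 0, which agrees with 1 − 1 + 0 = 0.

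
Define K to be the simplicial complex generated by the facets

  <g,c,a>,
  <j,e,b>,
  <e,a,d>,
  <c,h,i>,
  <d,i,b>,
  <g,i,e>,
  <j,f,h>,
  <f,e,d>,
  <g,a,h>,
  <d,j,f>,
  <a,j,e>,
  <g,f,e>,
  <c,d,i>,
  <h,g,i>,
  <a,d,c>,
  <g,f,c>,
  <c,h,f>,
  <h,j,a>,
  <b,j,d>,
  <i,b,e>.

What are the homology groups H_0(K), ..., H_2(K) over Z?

K has 10 vertices, 30 edges, 20 triangles.
rank ∂_0 = 0, rank ∂_1 = 9 ⇒ b_0 = 10 − 0 − 9 = 1; all invariant factors of ∂_1 are 1 so no torsion. So H_0 ≅ Z.
rank ∂_1 = 9, rank ∂_2 = 20 ⇒ b_1 = 30 − 9 − 20 = 1; ∂_2 has invariant factor(s) [2] giving torsion. So H_1 ≅ Z ⊕ Z/2Z.
rank ∂_2 = 20, rank ∂_3 = 0 ⇒ b_2 = 20 − 20 − 0 = 0. So H_2 ≅ 0.

H_0 = Z,  H_1 = Z ⊕ Z/2Z,  H_2 = 0.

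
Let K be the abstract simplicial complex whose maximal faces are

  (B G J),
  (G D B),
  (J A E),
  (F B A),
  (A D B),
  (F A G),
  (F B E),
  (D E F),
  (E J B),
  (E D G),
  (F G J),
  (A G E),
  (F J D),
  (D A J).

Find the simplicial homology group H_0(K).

K has 7 vertices, 21 edges, 14 triangles.
rank ∂_0 = 0, rank ∂_1 = 6 ⇒ b_0 = 7 − 0 − 6 = 1; all invariant factors of ∂_1 are 1 so no torsion. So H_0 = Z.

H_0 = Z.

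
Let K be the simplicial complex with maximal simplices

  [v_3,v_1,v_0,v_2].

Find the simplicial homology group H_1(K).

H_1 = 0.

We work with the vertex ordering v_0 < v_1 < v_2 < v_3. The simplices of K, each written with vertices in increasing order, are:

  0-simplices (4): [v_0], [v_1], [v_2], [v_3]
  1-simplices (6): [v_0,v_1], [v_0,v_2], [v_0,v_3], [v_1,v_2], [v_1,v_3], [v_2,v_3]
  2-simplices (4): [v_0,v_1,v_2], [v_0,v_1,v_3], [v_0,v_2,v_3], [v_1,v_2,v_3]
  3-simplices (1): [v_0,v_1,v_2,v_3]

giving chain groups C_0 ≅ Z^4, C_1 ≅ Z^6, C_2 ≅ Z^4, C_3 ≅ Z^1.

∂_1: C_1 → C_0 sends each edge [p,q] (with p < q) to q − p.
The resulting 4×6 matrix has rank 3, and its Smith normal form has invariant factors (1,1,1).

Boundary ∂_2: C_2 → C_1 acts by ∂[p,q,r] = [q,r] − [p,r] + [p,q]. For instance
  ∂[v_0,v_1,v_2] = [v_1,v_2] − [v_0,v_2] + [v_0,v_1],
  ∂[v_1,v_2,v_3] = [v_2,v_3] − [v_1,v_3] + [v_1,v_2].
This gives a 6×4 integer matrix of rank 3; reducing to Smith normal form yields diagonal entries (1,1,1).

The boundary map ∂_3: C_3 → C_2 sends each 3-simplex σ to the alternating sum Σ_i (−1)^i (σ with its i-th vertex removed). For instance
  ∂[v_0,v_1,v_2,v_3] = [v_1,v_2,v_3] − [v_0,v_2,v_3] + [v_0,v_1,v_3] − [v_0,v_1,v_2].
The resulting 4×1 matrix has rank 1, and its Smith normal form has invariant factors (1).

Now H_k = ker ∂_k / im ∂_{k+1}, so:

  H_1: rank ker ∂_1 − rank ∂_2 = (6 − 3) − 3 = 0, and the invariant factors of ∂_2 are all 1, so H_1 ≅ 0.

(K is a triangulation of the 3-simplex.)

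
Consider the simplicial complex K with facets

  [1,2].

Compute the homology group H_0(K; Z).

H_0 ≅ Z.

Order the vertices as 1 < 2. Listing each simplex with vertices in this order, K has dimension 1 with simplices:

  0-simplices (2): [1], [2]
  1-simplices (1): [1,2]

so the chain groups are C_0 ≅ Z^2, C_1 ≅ Z^1.

∂_1: C_1 → C_0 sends each edge [p,q] (with p < q) to q − p.
As a 2×1 matrix over Z this has rank 1, with invariant factors (1).

Reading off H_k = ker ∂_k / im ∂_{k+1}:

  H_0: rank C_0 − rank ∂_1 = 2 − 1 = 1, and the invariant factors of ∂_1 are all 1, so H_0 ≅ Z.

(K is a triangulation of the 1-simplex.)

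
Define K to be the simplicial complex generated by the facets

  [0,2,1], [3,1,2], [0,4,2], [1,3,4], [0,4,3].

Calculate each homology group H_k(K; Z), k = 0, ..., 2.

H_0 = Z,  H_1 = Z,  H_2 = 0.

Take the total order 0 < 1 < 2 < 3 < 4 on the vertex set. Then K (dimension 2) consists of the simplices:

  0-simplices (5): [0], [1], [2], [3], [4]
  1-simplices (10): [0,1], [0,2], [0,3], [0,4], [1,2], [1,3], [1,4], [2,3], [2,4], [3,4]
  2-simplices (5): [0,1,2], [0,2,4], [0,3,4], [1,2,3], [1,3,4]

Hence C_0 ≅ Z^5, C_1 ≅ Z^10, C_2 ≅ Z^5.

The boundary map ∂_1: C_1 → C_0 maps an edge to its endpoints' difference, ∂[p,q] = q − p. For instance
  ∂[1,3] = [3] − [1].
The 5×10 boundary matrix has rank 4 and Smith normal form diag(1,1,1,1).

The boundary map ∂_2: C_2 → C_1 maps a triangle to the signed sum of its edges. For instance
  ∂[1,3,4] = [3,4] − [1,4] + [1,3],
  ∂[0,1,2] = [1,2] − [0,2] + [0,1].
The resulting 10×5 matrix has rank 5, and its Smith normal form has invariant factors (1,1,1,1,1).

Computing H_k = (kernel of ∂_k) / (image of ∂_{k+1}):

  H_0: rank C_0 − rank ∂_1 = 5 − 4 = 1, and the invariant factors of ∂_1 are all 1, so H_0 = Z.
  H_1: rank ker ∂_1 − rank ∂_2 = (10 − 4) − 5 = 1, and the invariant factors of ∂_2 are all 1, so H_1 = Z.
  H_2: rank ker ∂_2 − rank ∂_3 = (5 − 5) − 0 = 0, and there is no ∂_3, so H_2 = 0.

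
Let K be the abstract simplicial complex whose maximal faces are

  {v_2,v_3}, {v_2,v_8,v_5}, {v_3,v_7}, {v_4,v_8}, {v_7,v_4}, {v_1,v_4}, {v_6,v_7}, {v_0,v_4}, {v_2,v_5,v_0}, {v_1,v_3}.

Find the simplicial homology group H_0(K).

K has 9 vertices, 13 edges, 2 triangles.
rank ∂_0 = 0, rank ∂_1 = 8 ⇒ b_0 = 9 − 0 − 8 = 1; all invariant factors of ∂_1 are 1 so no torsion. So H_0 ≅ Z.

H_0 ≅ Z.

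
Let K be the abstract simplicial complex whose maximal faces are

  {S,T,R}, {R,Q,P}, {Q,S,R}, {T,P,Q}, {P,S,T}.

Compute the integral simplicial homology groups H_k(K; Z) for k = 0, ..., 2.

H_0 = Z,  H_1 = Z,  H_2 = 0.

Take the total order P < Q < R < S < T on the vertex set. Then K (dimension 2) consists of the simplices:

  0-simplices (5): P, Q, R, S, T
  1-simplices (10): PQ, PR, PS, PT, QR, QS, QT, RS, RT, ST
  2-simplices (5): PQR, PQT, PST, QRS, RST

Hence C_0 ≅ Z^5, C_1 ≅ Z^10, C_2 ≅ Z^5.

The boundary map ∂_1: C_1 → C_0 sends each edge [p,q] (with p < q) to q − p. For instance
  ∂QR = R − Q.
This gives a 5×10 integer matrix of rank 4; reducing to Smith normal form yields diagonal entries (1,1,1,1).

∂_2: C_2 → C_1 acts by ∂[p,q,r] = [q,r] − [p,r] + [p,q]. For instance
  ∂PST = ST − PT + PS,
  ∂PQR = QR − PR + PQ.
The resulting 10×5 matrix has rank 5, and its Smith normal form has invariant factors (1,1,1,1,1).

From H_k ≅ ker(∂_k) / im(∂_{k+1}) we obtain:

  H_0: rank C_0 − rank ∂_1 = 5 − 4 = 1, and the invariant factors of ∂_1 are all 1, so H_0 ≅ Z.
  H_1: rank ker ∂_1 − rank ∂_2 = (10 − 4) − 5 = 1, and the invariant factors of ∂_2 are all 1, so H_1 ≅ Z.
  H_2: rank ker ∂_2 − rank ∂_3 = (5 − 5) − 0 = 0, and there is no ∂_3, so H_2 ≅ 0.

As a check, the Euler characteristic is 5 − 10 + 5 = 0, which agrees with 1 − 1 + 0 = 0.
(K is a triangulation of the Möbius band.)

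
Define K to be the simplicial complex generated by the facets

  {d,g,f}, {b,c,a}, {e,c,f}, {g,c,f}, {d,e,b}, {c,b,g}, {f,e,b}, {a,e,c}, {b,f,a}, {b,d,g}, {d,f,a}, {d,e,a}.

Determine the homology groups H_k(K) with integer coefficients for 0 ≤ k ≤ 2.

H_0 = Z,  H_1 = Z/2,  H_2 = 0.

Order the vertices as a < b < c < d < e < f < g. Listing each simplex with vertices in this order, K has dimension 2 with simplices:

  0-simplices (7): a, b, c, d, e, f, g
  1-simplices (18): ab, ac, ad, ae, af, bc, bd, be, bf, bg, ce, cf, cg, de, df, dg, ef, fg
  2-simplices (12): abc, abf, ace, ade, adf, bcg, bde, bdg, bef, cef, cfg, dfg

giving chain groups C_0 ≅ Z^7, C_1 ≅ Z^18, C_2 ≅ Z^12.

Boundary ∂_1: C_1 → C_0 maps an edge to its endpoints' difference, ∂[p,q] = q − p. For instance
  ∂dg = g − d.
This gives a 7×18 integer matrix of rank 6; reducing to Smith normal form yields diagonal entries (1,1,1,1,1,1).

Boundary ∂_2: C_2 → C_1 sends each 2-simplex [p,q,r] to [q,r] − [p,r] + [p,q]. For instance
  ∂ade = de − ae + ad,
  ∂abf = bf − af + ab.
The 18×12 boundary matrix has rank 12 and Smith normal form diag(1,1,1,1,1,1,1,1,1,1,1,2).

Computing H_k = (kernel of ∂_k) / (image of ∂_{k+1}):

  H_0: rank C_0 − rank ∂_1 = 7 − 6 = 1, and the invariant factors of ∂_1 are all 1, so H_0 = Z.
  H_1: rank ker ∂_1 − rank ∂_2 = (18 − 6) − 12 = 0, and ∂_2 has invariant factor 2 > 1, so H_1 = Z/2.
  H_2: rank ker ∂_2 − rank ∂_3 = (12 − 12) − 0 = 0, and there is no ∂_3, so H_2 = 0.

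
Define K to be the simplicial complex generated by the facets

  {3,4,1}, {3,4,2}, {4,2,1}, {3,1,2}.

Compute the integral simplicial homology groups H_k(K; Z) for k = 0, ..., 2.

H_0 = Z,  H_1 = 0,  H_2 = Z.

Order the vertices as 1 < 2 < 3 < 4. Listing each simplex with vertices in this order, K has dimension 2 with simplices:

  0-simplices (4): [1], [2], [3], [4]
  1-simplices (6): [1,2], [1,3], [1,4], [2,3], [2,4], [3,4]
  2-simplices (4): [1,2,3], [1,2,4], [1,3,4], [2,3,4]

Hence C_0 ≅ Z^4, C_1 ≅ Z^6, C_2 ≅ Z^4.

The boundary map ∂_1: C_1 → C_0 sends each edge [p,q] (with p < q) to q − p.
The 4×6 boundary matrix has rank 3 and Smith normal form diag(1,1,1).

∂_2: C_2 → C_1 maps a triangle to the signed sum of its edges. For instance
  ∂[1,3,4] = [3,4] − [1,4] + [1,3],
  ∂[1,2,4] = [2,4] − [1,4] + [1,2].
The resulting 6×4 matrix has rank 3, and its Smith normal form has invariant factors (1,1,1).

Now H_k = ker ∂_k / im ∂_{k+1}, so:

  H_0: rank C_0 − rank ∂_1 = 4 − 3 = 1, and the invariant factors of ∂_1 are all 1, so H_0 = Z.
  H_1: rank ker ∂_1 − rank ∂_2 = (6 − 3) − 3 = 0, and the invariant factors of ∂_2 are all 1, so H_1 = 0.
  H_2: rank ker ∂_2 − rank ∂_3 = (4 − 3) − 0 = 1, and there is no ∂_3, so H_2 = Z.

As a check, the Euler characteristic is 4 − 6 + 4 = 2, which agrees with 1 − 0 + 1 = 2.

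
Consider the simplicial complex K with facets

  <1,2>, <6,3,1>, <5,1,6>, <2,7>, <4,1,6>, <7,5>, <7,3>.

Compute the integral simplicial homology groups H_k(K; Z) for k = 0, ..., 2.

Take the total order 1 < 2 < 3 < 4 < 5 < 6 < 7 on the vertex set. Then K (dimension 2) consists of the simplices:

  0-simplices (7): [1], [2], [3], [4], [5], [6], [7]
  1-simplices (11): [1,2], [1,3], [1,4], [1,5], [1,6], [2,7], [3,6], [3,7], [4,6], [5,6], [5,7]
  2-simplices (3): [1,3,6], [1,4,6], [1,5,6]

so the chain groups are C_0 ≅ Z^7, C_1 ≅ Z^11, C_2 ≅ Z^3.

The boundary map ∂_1: C_1 → C_0 sends each edge [p,q] (with p < q) to q − p.
The resulting 7×11 matrix has rank 6, and its Smith normal form has invariant factors (1,1,1,1,1,1).

Boundary ∂_2: C_2 → C_1 acts by ∂[p,q,r] = [q,r] − [p,r] + [p,q]. For instance
  ∂[1,3,6] = [3,6] − [1,6] + [1,3],
  ∂[1,4,6] = [4,6] − [1,6] + [1,4].
As a 11×3 matrix over Z this has rank 3, with invariant factors (1,1,1).

Now H_k = ker ∂_k / im ∂_{k+1}, so:

  H_0: rank C_0 − rank ∂_1 = 7 − 6 = 1, and the invariant factors of ∂_1 are all 1, so H_0 = Z.
  H_1: rank ker ∂_1 − rank ∂_2 = (11 − 6) − 3 = 2, and the invariant factors of ∂_2 are all 1, so H_1 = Z^2.
  H_2: rank ker ∂_2 − rank ∂_3 = (3 − 3) − 0 = 0, and there is no ∂_3, so H_2 = 0.

As a check, the Euler characteristic is 7 − 11 + 3 = -1, which agrees with 1 − 2 + 0 = -1.

H_0 = Z,  H_1 = Z^2,  H_2 = 0.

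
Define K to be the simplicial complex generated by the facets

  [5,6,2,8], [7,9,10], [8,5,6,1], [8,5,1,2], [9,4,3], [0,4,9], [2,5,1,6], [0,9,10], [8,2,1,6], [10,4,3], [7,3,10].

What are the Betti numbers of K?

Fix the vertex order 0 < 1 < 2 < 3 < 4 < 5 < 6 < 7 < 8 < 9 < 10 and write every simplex with vertices in increasing order. Then dim K = 3 and the simplices of K are:

  0-simplices (11): [0], [1], [2], [3], [4], [5], [6], [7], [8], [9], [10]
  1-simplices (22): [0,4], [0,9], [0,10], [1,2], [1,5], [1,6], [1,8], [2,5], [2,6], [2,8], [3,4], [3,7], [3,9], [3,10], [4,9], [4,10], [5,6], [5,8], [6,8], [7,9], [7,10], [9,10]
  2-simplices (16): [0,4,9], [0,9,10], [1,2,5], [1,2,6], [1,2,8], [1,5,6], [1,5,8], [1,6,8], [2,5,6], [2,5,8], [2,6,8], [3,4,9], [3,4,10], [3,7,10], [5,6,8], [7,9,10]
  3-simplices (5): [1,2,5,6], [1,2,5,8], [1,2,6,8], [1,5,6,8], [2,5,6,8]

giving chain groups C_0 ≅ Z^11, C_1 ≅ Z^22, C_2 ≅ Z^16, C_3 ≅ Z^5.

Boundary ∂_1: C_1 → C_0 sends each edge [p,q] (with p < q) to q − p. For instance
  ∂[7,9] = [9] − [7].
The resulting 11×22 matrix has rank 9, and its Smith normal form has invariant factors (1,1,1,1,1,1,1,1,1).

Boundary ∂_2: C_2 → C_1 sends each 2-simplex [p,q,r] to [q,r] − [p,r] + [p,q]. For instance
  ∂[0,9,10] = [9,10] − [0,10] + [0,9],
  ∂[3,4,10] = [4,10] − [3,10] + [3,4].
The resulting 22×16 matrix has rank 12, and its Smith normal form has invariant factors (1,1,1,1,1,1,1,1,1,1,1,1).

Boundary ∂_3: C_3 → C_2 sends each 3-simplex σ to the alternating sum Σ_i (−1)^i (σ with its i-th vertex removed). For instance
  ∂[1,5,6,8] = [5,6,8] − [1,6,8] + [1,5,8] − [1,5,6],
  ∂[2,5,6,8] = [5,6,8] − [2,6,8] + [2,5,8] − [2,5,6].
As a 16×5 matrix over Z this has rank 4, with invariant factors (1,1,1,1).

Computing H_k = (kernel of ∂_k) / (image of ∂_{k+1}):

  H_0: rank C_0 − rank ∂_1 = 11 − 9 = 2, and the invariant factors of ∂_1 are all 1, so H_0 ≅ Z^2.
  H_1: rank ker ∂_1 − rank ∂_2 = (22 − 9) − 12 = 1, and the invariant factors of ∂_2 are all 1, so H_1 ≅ Z.
  H_2: rank ker ∂_2 − rank ∂_3 = (16 − 12) − 4 = 0, and the invariant factors of ∂_3 are all 1, so H_2 ≅ 0.
  H_3: rank ker ∂_3 − rank ∂_4 = (5 − 4) − 0 = 1, and there is no ∂_4, so H_3 ≅ Z.

As a check, the Euler characteristic is 11 − 22 + 16 − 5 = 0, which agrees with 2 − 1 + 0 − 1 = 0.
(K is a triangulation of the disjoint union of the cylinder S^1 x I and the 3-sphere S^3.)

Hence the Betti numbers are b_0 = 2, b_1 = 1, b_2 = 0, b_3 = 1.

b_0 = 2, b_1 = 1, b_2 = 0, b_3 = 1.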